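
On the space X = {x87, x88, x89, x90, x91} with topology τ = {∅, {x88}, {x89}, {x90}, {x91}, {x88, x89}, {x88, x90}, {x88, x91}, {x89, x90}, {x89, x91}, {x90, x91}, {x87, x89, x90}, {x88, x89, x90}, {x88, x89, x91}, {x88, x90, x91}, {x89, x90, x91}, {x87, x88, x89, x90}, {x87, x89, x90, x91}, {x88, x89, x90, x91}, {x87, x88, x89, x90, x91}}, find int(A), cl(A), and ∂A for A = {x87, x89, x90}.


int(A) = {x87, x89, x90}, cl(A) = {x87, x89, x90}, ∂A = ∅.

Closed sets in (X, τ) are complements of opens:
  closed(X, τ) = {∅, {x87}, {x88}, {x91}, {x87, x88}, {x87, x89}, {x87, x90}, {x87, x91}, {x88, x91}, {x87, x88, x89}, {x87, x88, x90}, {x87, x88, x91}, {x87, x89, x90}, {x87, x89, x91}, {x87, x90, x91}, {x87, x88, x89, x90}, {x87, x88, x89, x91}, {x87, x88, x90, x91}, {x87, x89, x90, x91}, {x87, x88, x89, x90, x91}}.
int(A) = ⋃ {U ∈ τ : U ⊆ A}. Opens contained in A: ∅, {x89}, {x90}, {x89, x90}, {x87, x89, x90}.
Taking the union of these: int(A) = {x87, x89, x90}.
cl(A) = ⋂ {C closed : A ⊆ C}. Closed sets containing A: {x87, x89, x90}, {x87, x88, x89, x90}, {x87, x89, x90, x91}, {x87, x88, x89, x90, x91}.
Intersecting these: cl(A) = {x87, x89, x90}.
∂A = cl(A) ∖ int(A) = {x87, x89, x90} ∖ {x87, x89, x90} = ∅.


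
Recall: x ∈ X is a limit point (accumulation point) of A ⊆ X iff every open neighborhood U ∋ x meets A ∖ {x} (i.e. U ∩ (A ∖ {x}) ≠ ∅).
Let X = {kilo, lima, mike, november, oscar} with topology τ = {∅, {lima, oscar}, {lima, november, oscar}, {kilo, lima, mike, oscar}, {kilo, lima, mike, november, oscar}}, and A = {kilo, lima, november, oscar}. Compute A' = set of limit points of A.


A' = {kilo, lima, mike, november, oscar}

For each x ∈ X, list the open sets U ∈ τ with x ∈ U, then check whether U ∩ (A ∖ {x}) ≠ ∅ for every such U.
  x = kilo: opens ∋ x are {kilo, lima, mike, oscar}, {kilo, lima, mike, november, oscar}; each meets A ∖ {kilo}, so x IS a limit point.
  x = lima: opens ∋ x are {lima, oscar}, {lima, november, oscar}, {kilo, lima, mike, oscar}, {kilo, lima, mike, november, oscar}; each meets A ∖ {lima}, so x IS a limit point.
  x = mike: opens ∋ x are {kilo, lima, mike, oscar}, {kilo, lima, mike, november, oscar}; each meets A ∖ {mike}, so x IS a limit point.
  x = november: opens ∋ x are {lima, november, oscar}, {kilo, lima, mike, november, oscar}; each meets A ∖ {november}, so x IS a limit point.
  x = oscar: opens ∋ x are {lima, oscar}, {lima, november, oscar}, {kilo, lima, mike, oscar}, {kilo, lima, mike, november, oscar}; each meets A ∖ {oscar}, so x IS a limit point.
Collecting: A' = {kilo, lima, mike, november, oscar}.


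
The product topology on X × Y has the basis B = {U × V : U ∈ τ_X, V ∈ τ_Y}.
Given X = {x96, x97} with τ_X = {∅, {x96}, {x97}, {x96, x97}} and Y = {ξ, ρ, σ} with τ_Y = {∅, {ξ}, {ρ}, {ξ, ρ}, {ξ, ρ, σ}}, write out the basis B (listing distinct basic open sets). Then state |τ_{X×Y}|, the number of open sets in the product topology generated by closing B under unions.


Basis B = {∅ × ∅, {x96} × {ξ}, {x96} × {ρ}, {x97} × {ξ}, {x97} × {ρ}, {x96} × {ξ, ρ}, {x96, x97} × {ξ}, {x96, x97} × {ρ}, {x97} × {ξ, ρ}, {x96} × {ξ, ρ, σ}, {x97} × {ξ, ρ, σ}, {x96, x97} × {ξ, ρ}, {x96, x97} × {ξ, ρ, σ}}; |τ_{X×Y}| = 25.

Enumerate products U × V with U ∈ τ_X, V ∈ τ_Y (deduplicated):
  ∅ × ∅ = {} (∅)
  {x96} × {ξ} = {(x96,ξ)}
  {x96} × {ρ} = {(x96,ρ)}
  {x97} × {ξ} = {(x97,ξ)}
  {x97} × {ρ} = {(x97,ρ)}
  {x96} × {ξ, ρ} = {(x96,ξ), (x96,ρ)}
  {x96, x97} × {ξ} = {(x96,ξ), (x97,ξ)}
  {x96, x97} × {ρ} = {(x96,ρ), (x97,ρ)}
  {x97} × {ξ, ρ} = {(x97,ξ), (x97,ρ)}
  {x96} × {ξ, ρ, σ} = {(x96,ξ), (x96,ρ), (x96,σ)}
  {x97} × {ξ, ρ, σ} = {(x97,ξ), (x97,ρ), (x97,σ)}
  {x96, x97} × {ξ, ρ} = {(x96,ξ), (x96,ρ), (x97,ξ), (x97,ρ)}
  {x96, x97} × {ξ, ρ, σ} = {(x96,ξ), (x96,ρ), (x96,σ), (x97,ξ), (x97,ρ), (x97,σ)}
These 13 distinct sets form the basis B.
Close under arbitrary unions to get τ_{X×Y}; counting gives |τ_{X×Y}| = 25.


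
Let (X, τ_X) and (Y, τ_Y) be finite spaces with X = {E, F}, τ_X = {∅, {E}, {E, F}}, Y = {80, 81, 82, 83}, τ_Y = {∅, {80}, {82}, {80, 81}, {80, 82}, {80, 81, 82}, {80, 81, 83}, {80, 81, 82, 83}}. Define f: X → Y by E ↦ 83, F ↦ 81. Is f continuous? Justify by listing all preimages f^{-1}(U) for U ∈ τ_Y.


f is NOT continuous.

Compute f^{-1}(U) for each U ∈ τ_Y:
  U = ∅: f^{-1}(U) = ∅ ∈ τ_X ✓.
  U = {80}: f^{-1}(U) = ∅ ∈ τ_X ✓.
  U = {82}: f^{-1}(U) = ∅ ∈ τ_X ✓.
  U = {80, 81}: f^{-1}(U) = {F} ∉ τ_X ✗.
  U = {80, 82}: f^{-1}(U) = ∅ ∈ τ_X ✓.
  U = {80, 81, 82}: f^{-1}(U) = {F} ∉ τ_X ✗.
  U = {80, 81, 83}: f^{-1}(U) = {E, F} ∈ τ_X ✓.
  U = {80, 81, 82, 83}: f^{-1}(U) = {E, F} ∈ τ_X ✓.
Found U = {80, 81} with f^{-1}(U) = {F} not in τ_X. Therefore f is NOT continuous.


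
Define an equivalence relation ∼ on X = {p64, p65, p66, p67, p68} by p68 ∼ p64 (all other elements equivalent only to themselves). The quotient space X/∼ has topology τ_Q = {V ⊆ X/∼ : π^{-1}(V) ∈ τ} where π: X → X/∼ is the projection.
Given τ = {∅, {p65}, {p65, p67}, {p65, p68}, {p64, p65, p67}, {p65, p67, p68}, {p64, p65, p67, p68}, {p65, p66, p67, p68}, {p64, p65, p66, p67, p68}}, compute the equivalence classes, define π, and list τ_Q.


X/∼ = {[p64=p68], [p65], [p66], [p67]}; |τ_Q| = 5.

Equivalence classes: [p64=p68], [p65], [p66], [p67].
Quotient map π: X → X/∼ sends p64 ↦ [p64=p68], p65 ↦ [p65], p66 ↦ [p66], p67 ↦ [p67], p68 ↦ [p64=p68].
For each subset V ⊆ X/∼, compute π^{-1}(V) ⊆ X and check whether π^{-1}(V) ∈ τ. V is open in τ_Q iff π^{-1}(V) ∈ τ.
  V = {}: π^{-1}(V) = ∅ ∈ τ ✓.
  V = {[p64=p68]}: π^{-1}(V) = {p64, p68} ∉ τ ✗.
  V = {[p65]}: π^{-1}(V) = {p65} ∈ τ ✓.
  V = {[p64=p68], [p65]}: π^{-1}(V) = {p64, p65, p68} ∉ τ ✗.
  V = {[p66]}: π^{-1}(V) = {p66} ∉ τ ✗.
  V = {[p64=p68], [p66]}: π^{-1}(V) = {p64, p66, p68} ∉ τ ✗.
  V = {[p65], [p66]}: π^{-1}(V) = {p65, p66} ∉ τ ✗.
  V = {[p64=p68], [p65], [p66]}: π^{-1}(V) = {p64, p65, p66, p68} ∉ τ ✗.
  V = {[p67]}: π^{-1}(V) = {p67} ∉ τ ✗.
  V = {[p64=p68], [p67]}: π^{-1}(V) = {p64, p67, p68} ∉ τ ✗.
  V = {[p65], [p67]}: π^{-1}(V) = {p65, p67} ∈ τ ✓.
  V = {[p64=p68], [p65], [p67]}: π^{-1}(V) = {p64, p65, p67, p68} ∈ τ ✓.
  V = {[p66], [p67]}: π^{-1}(V) = {p66, p67} ∉ τ ✗.
  V = {[p64=p68], [p66], [p67]}: π^{-1}(V) = {p64, p66, p67, p68} ∉ τ ✗.
  V = {[p65], [p66], [p67]}: π^{-1}(V) = {p65, p66, p67} ∉ τ ✗.
  V = {[p64=p68], [p65], [p66], [p67]}: π^{-1}(V) = {p64, p65, p66, p67, p68} ∈ τ ✓.
Open sets in the quotient: τ_Q = {{}, {[p65]}, {[p65], [p67]}, {[p64=p68], [p65], [p67]}, {[p64=p68], [p65], [p66], [p67]}} (5 elements).


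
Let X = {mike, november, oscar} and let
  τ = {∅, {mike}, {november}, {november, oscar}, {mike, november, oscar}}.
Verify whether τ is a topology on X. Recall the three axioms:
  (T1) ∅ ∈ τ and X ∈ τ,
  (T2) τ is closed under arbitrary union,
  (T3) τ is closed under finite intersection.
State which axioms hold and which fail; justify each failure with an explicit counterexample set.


τ is NOT a topology on X.

Axiom (T1): ∅ ∈ τ? Yes; X ∈ τ? Yes.
Axiom (T2/T3): check pairwise unions and intersections of members of τ.
Counterexample for (T2): {mike} ∪ {november} = {mike, november} ∉ τ. Therefore τ is NOT a topology.


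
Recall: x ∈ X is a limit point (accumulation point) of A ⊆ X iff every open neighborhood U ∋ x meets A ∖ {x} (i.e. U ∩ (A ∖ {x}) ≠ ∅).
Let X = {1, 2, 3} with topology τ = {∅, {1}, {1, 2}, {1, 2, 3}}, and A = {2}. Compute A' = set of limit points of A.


A' = {3}

For each x ∈ X, list the open sets U ∈ τ with x ∈ U, then check whether U ∩ (A ∖ {x}) ≠ ∅ for every such U.
  x = 1: open {1} ∋ x has {1} ∩ (A ∖ {1}) = ∅, so x is NOT a limit point.
  x = 2: open {1, 2} ∋ x has {1, 2} ∩ (A ∖ {2}) = ∅, so x is NOT a limit point.
  x = 3: opens ∋ x are {1, 2, 3}; each meets A ∖ {3}, so x IS a limit point.
Collecting: A' = {3}.


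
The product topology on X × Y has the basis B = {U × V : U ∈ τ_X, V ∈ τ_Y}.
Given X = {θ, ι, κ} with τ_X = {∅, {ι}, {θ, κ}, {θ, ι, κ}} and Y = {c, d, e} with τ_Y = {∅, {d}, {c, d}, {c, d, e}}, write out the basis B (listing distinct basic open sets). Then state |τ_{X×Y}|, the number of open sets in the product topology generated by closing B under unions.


Basis B = {∅ × ∅, {ι} × {d}, {θ, κ} × {d}, {ι} × {c, d}, {θ, ι, κ} × {d}, {ι} × {c, d, e}, {θ, κ} × {c, d}, {θ, κ} × {c, d, e}, {θ, ι, κ} × {c, d}, {θ, ι, κ} × {c, d, e}}; |τ_{X×Y}| = 16.

Enumerate products U × V with U ∈ τ_X, V ∈ τ_Y (deduplicated):
  ∅ × ∅ = {} (∅)
  {ι} × {d} = {(ι,d)}
  {θ, κ} × {d} = {(θ,d), (κ,d)}
  {ι} × {c, d} = {(ι,c), (ι,d)}
  {θ, ι, κ} × {d} = {(θ,d), (ι,d), (κ,d)}
  {ι} × {c, d, e} = {(ι,c), (ι,d), (ι,e)}
  {θ, κ} × {c, d} = {(θ,c), (θ,d), (κ,c), (κ,d)}
  {θ, κ} × {c, d, e} = {(θ,c), (θ,d), (θ,e), (κ,c), (κ,d), (κ,e)}
  {θ, ι, κ} × {c, d} = {(θ,c), (θ,d), (ι,c), (ι,d), (κ,c), (κ,d)}
  {θ, ι, κ} × {c, d, e} = {(θ,c), (θ,d), (θ,e), (ι,c), (ι,d), (ι,e), (κ,c), (κ,d), (κ,e)}
These 10 distinct sets form the basis B.
Close under arbitrary unions to get τ_{X×Y}; counting gives |τ_{X×Y}| = 16.


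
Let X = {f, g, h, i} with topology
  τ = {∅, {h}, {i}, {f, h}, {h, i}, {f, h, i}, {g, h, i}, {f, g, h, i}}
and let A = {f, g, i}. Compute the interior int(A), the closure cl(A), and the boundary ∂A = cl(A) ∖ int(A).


int(A) = {i}, cl(A) = {f, g, i}, ∂A = {f, g}.

Closed sets in (X, τ) are complements of opens:
  closed(X, τ) = {∅, {f}, {g}, {f, g}, {g, i}, {f, g, h}, {f, g, i}, {f, g, h, i}}.
int(A) = ⋃ {U ∈ τ : U ⊆ A}. Opens contained in A: ∅, {i}.
Taking the union of these: int(A) = {i}.
cl(A) = ⋂ {C closed : A ⊆ C}. Closed sets containing A: {f, g, i}, {f, g, h, i}.
Intersecting these: cl(A) = {f, g, i}.
∂A = cl(A) ∖ int(A) = {f, g, i} ∖ {i} = {f, g}.


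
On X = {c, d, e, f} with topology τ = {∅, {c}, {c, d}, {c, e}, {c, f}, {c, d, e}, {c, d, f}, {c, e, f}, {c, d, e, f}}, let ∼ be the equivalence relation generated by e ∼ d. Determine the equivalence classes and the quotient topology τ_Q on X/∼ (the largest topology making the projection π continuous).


X/∼ = {[c], [d=e], [f]}; |τ_Q| = 5.

Equivalence classes: [c], [d=e], [f].
Quotient map π: X → X/∼ sends c ↦ [c], d ↦ [d=e], e ↦ [d=e], f ↦ [f].
For each subset V ⊆ X/∼, compute π^{-1}(V) ⊆ X and check whether π^{-1}(V) ∈ τ. V is open in τ_Q iff π^{-1}(V) ∈ τ.
  V = {}: π^{-1}(V) = ∅ ∈ τ ✓.
  V = {[c]}: π^{-1}(V) = {c} ∈ τ ✓.
  V = {[d=e]}: π^{-1}(V) = {d, e} ∉ τ ✗.
  V = {[c], [d=e]}: π^{-1}(V) = {c, d, e} ∈ τ ✓.
  V = {[f]}: π^{-1}(V) = {f} ∉ τ ✗.
  V = {[c], [f]}: π^{-1}(V) = {c, f} ∈ τ ✓.
  V = {[d=e], [f]}: π^{-1}(V) = {d, e, f} ∉ τ ✗.
  V = {[c], [d=e], [f]}: π^{-1}(V) = {c, d, e, f} ∈ τ ✓.
Open sets in the quotient: τ_Q = {{}, {[c]}, {[c], [d=e]}, {[c], [f]}, {[c], [d=e], [f]}} (5 elements).


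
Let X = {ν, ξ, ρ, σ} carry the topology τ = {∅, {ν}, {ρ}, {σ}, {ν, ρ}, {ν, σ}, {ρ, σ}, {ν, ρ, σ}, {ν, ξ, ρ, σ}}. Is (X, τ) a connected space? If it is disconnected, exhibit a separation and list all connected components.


(X, τ) is connected.

Find clopen sets (U ∈ τ with X ∖ U ∈ τ):
  U = ∅, X ∖ U = {ν, ξ, ρ, σ} — both open, so U is clopen.
  U = {ν, ξ, ρ, σ}, X ∖ U = ∅ — both open, so U is clopen.
Only trivial clopens (∅ and X) exist, so (X, τ) is connected.
Compute connected components by grouping points that agree on all clopens:
  component: {ν, ξ, ρ, σ}


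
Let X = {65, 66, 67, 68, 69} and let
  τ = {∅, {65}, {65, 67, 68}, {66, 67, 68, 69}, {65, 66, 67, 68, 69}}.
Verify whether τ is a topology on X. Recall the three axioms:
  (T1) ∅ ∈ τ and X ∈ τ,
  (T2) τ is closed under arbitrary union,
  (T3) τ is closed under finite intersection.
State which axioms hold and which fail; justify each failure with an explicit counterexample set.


τ is NOT a topology on X.

Axiom (T1): ∅ ∈ τ? Yes; X ∈ τ? Yes.
Axiom (T2/T3): check pairwise unions and intersections of members of τ.
Counterexample for (T3): {65, 67, 68} ∩ {66, 67, 68, 69} = {67, 68} ∉ τ. Therefore τ is NOT a topology.


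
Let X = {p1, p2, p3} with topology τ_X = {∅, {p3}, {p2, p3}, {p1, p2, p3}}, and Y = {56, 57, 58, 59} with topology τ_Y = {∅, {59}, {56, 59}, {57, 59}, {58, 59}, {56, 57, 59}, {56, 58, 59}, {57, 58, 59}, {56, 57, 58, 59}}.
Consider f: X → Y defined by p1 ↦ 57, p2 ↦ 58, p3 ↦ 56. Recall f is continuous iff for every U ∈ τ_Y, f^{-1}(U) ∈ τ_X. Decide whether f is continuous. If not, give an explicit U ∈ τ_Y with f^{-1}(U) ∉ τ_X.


f is NOT continuous.

Compute f^{-1}(U) for each U ∈ τ_Y:
  U = ∅: f^{-1}(U) = ∅ ∈ τ_X ✓.
  U = {59}: f^{-1}(U) = ∅ ∈ τ_X ✓.
  U = {56, 59}: f^{-1}(U) = {p3} ∈ τ_X ✓.
  U = {57, 59}: f^{-1}(U) = {p1} ∉ τ_X ✗.
  U = {58, 59}: f^{-1}(U) = {p2} ∉ τ_X ✗.
  U = {56, 57, 59}: f^{-1}(U) = {p1, p3} ∉ τ_X ✗.
  U = {56, 58, 59}: f^{-1}(U) = {p2, p3} ∈ τ_X ✓.
  U = {57, 58, 59}: f^{-1}(U) = {p1, p2} ∉ τ_X ✗.
  U = {56, 57, 58, 59}: f^{-1}(U) = {p1, p2, p3} ∈ τ_X ✓.
Found U = {57, 59} with f^{-1}(U) = {p1} not in τ_X. Therefore f is NOT continuous.


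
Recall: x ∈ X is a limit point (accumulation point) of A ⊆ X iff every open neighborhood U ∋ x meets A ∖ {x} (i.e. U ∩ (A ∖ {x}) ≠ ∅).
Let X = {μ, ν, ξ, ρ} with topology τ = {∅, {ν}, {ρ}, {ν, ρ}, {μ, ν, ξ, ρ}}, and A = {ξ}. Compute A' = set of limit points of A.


A' = {μ}

For each x ∈ X, list the open sets U ∈ τ with x ∈ U, then check whether U ∩ (A ∖ {x}) ≠ ∅ for every such U.
  x = μ: opens ∋ x are {μ, ν, ξ, ρ}; each meets A ∖ {μ}, so x IS a limit point.
  x = ν: open {ν} ∋ x has {ν} ∩ (A ∖ {ν}) = ∅, so x is NOT a limit point.
  x = ξ: open {μ, ν, ξ, ρ} ∋ x has {μ, ν, ξ, ρ} ∩ (A ∖ {ξ}) = ∅, so x is NOT a limit point.
  x = ρ: open {ρ} ∋ x has {ρ} ∩ (A ∖ {ρ}) = ∅, so x is NOT a limit point.
Collecting: A' = {μ}.


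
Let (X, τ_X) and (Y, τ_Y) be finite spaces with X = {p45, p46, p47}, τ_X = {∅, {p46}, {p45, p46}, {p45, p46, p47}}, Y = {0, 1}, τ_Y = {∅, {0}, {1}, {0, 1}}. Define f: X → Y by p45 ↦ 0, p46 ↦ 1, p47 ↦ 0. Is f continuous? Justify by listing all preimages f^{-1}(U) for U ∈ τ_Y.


f is NOT continuous.

Compute f^{-1}(U) for each U ∈ τ_Y:
  U = ∅: f^{-1}(U) = ∅ ∈ τ_X ✓.
  U = {0}: f^{-1}(U) = {p45, p47} ∉ τ_X ✗.
  U = {1}: f^{-1}(U) = {p46} ∈ τ_X ✓.
  U = {0, 1}: f^{-1}(U) = {p45, p46, p47} ∈ τ_X ✓.
Found U = {0} with f^{-1}(U) = {p45, p47} not in τ_X. Therefore f is NOT continuous.


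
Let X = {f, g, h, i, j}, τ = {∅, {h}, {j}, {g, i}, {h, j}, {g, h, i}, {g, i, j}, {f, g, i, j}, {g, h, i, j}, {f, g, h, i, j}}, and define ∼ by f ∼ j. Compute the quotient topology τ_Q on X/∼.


X/∼ = {[f=j], [g], [h], [i]}; |τ_Q| = 6.

Equivalence classes: [f=j], [g], [h], [i].
Quotient map π: X → X/∼ sends f ↦ [f=j], g ↦ [g], h ↦ [h], i ↦ [i], j ↦ [f=j].
For each subset V ⊆ X/∼, compute π^{-1}(V) ⊆ X and check whether π^{-1}(V) ∈ τ. V is open in τ_Q iff π^{-1}(V) ∈ τ.
  V = {}: π^{-1}(V) = ∅ ∈ τ ✓.
  V = {[f=j]}: π^{-1}(V) = {f, j} ∉ τ ✗.
  V = {[g]}: π^{-1}(V) = {g} ∉ τ ✗.
  V = {[f=j], [g]}: π^{-1}(V) = {f, g, j} ∉ τ ✗.
  V = {[h]}: π^{-1}(V) = {h} ∈ τ ✓.
  V = {[f=j], [h]}: π^{-1}(V) = {f, h, j} ∉ τ ✗.
  V = {[g], [h]}: π^{-1}(V) = {g, h} ∉ τ ✗.
  V = {[f=j], [g], [h]}: π^{-1}(V) = {f, g, h, j} ∉ τ ✗.
  V = {[i]}: π^{-1}(V) = {i} ∉ τ ✗.
  V = {[f=j], [i]}: π^{-1}(V) = {f, i, j} ∉ τ ✗.
  V = {[g], [i]}: π^{-1}(V) = {g, i} ∈ τ ✓.
  V = {[f=j], [g], [i]}: π^{-1}(V) = {f, g, i, j} ∈ τ ✓.
  V = {[h], [i]}: π^{-1}(V) = {h, i} ∉ τ ✗.
  V = {[f=j], [h], [i]}: π^{-1}(V) = {f, h, i, j} ∉ τ ✗.
  V = {[g], [h], [i]}: π^{-1}(V) = {g, h, i} ∈ τ ✓.
  V = {[f=j], [g], [h], [i]}: π^{-1}(V) = {f, g, h, i, j} ∈ τ ✓.
Open sets in the quotient: τ_Q = {{}, {[h]}, {[g], [i]}, {[f=j], [g], [i]}, {[g], [h], [i]}, {[f=j], [g], [h], [i]}} (6 elements).


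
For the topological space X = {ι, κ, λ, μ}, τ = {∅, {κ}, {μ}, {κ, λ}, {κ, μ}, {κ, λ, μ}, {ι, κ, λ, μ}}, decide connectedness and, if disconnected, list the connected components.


(X, τ) is connected.

Find clopen sets (U ∈ τ with X ∖ U ∈ τ):
  U = ∅, X ∖ U = {ι, κ, λ, μ} — both open, so U is clopen.
  U = {ι, κ, λ, μ}, X ∖ U = ∅ — both open, so U is clopen.
Only trivial clopens (∅ and X) exist, so (X, τ) is connected.
Compute connected components by grouping points that agree on all clopens:
  component: {ι, κ, λ, μ}


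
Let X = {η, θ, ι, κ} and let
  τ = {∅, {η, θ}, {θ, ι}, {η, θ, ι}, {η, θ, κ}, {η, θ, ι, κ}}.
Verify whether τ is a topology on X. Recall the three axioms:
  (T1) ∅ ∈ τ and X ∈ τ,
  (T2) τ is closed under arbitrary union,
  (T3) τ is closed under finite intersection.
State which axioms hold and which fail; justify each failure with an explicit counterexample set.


τ is NOT a topology on X.

Axiom (T1): ∅ ∈ τ? Yes; X ∈ τ? Yes.
Axiom (T2/T3): check pairwise unions and intersections of members of τ.
Counterexample for (T3): {η, θ} ∩ {θ, ι} = {θ} ∉ τ. Therefore τ is NOT a topology.


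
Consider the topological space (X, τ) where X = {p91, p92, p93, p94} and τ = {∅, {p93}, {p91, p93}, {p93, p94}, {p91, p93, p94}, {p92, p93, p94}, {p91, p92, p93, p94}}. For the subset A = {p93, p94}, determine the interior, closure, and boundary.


int(A) = {p93, p94}, cl(A) = {p91, p92, p93, p94}, ∂A = {p91, p92}.

Closed sets in (X, τ) are complements of opens:
  closed(X, τ) = {∅, {p91}, {p92}, {p91, p92}, {p92, p94}, {p91, p92, p94}, {p91, p92, p93, p94}}.
int(A) = ⋃ {U ∈ τ : U ⊆ A}. Opens contained in A: ∅, {p93}, {p93, p94}.
Taking the union of these: int(A) = {p93, p94}.
cl(A) = ⋂ {C closed : A ⊆ C}. Closed sets containing A: {p91, p92, p93, p94}.
Intersecting these: cl(A) = {p91, p92, p93, p94}.
∂A = cl(A) ∖ int(A) = {p91, p92, p93, p94} ∖ {p93, p94} = {p91, p92}.


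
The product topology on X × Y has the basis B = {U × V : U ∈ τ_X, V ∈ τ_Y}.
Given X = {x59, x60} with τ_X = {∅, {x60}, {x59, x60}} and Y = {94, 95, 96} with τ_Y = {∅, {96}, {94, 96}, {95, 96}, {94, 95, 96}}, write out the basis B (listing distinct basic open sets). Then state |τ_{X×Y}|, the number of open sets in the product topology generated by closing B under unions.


Basis B = {∅ × ∅, {x60} × {96}, {x59, x60} × {96}, {x60} × {94, 96}, {x60} × {95, 96}, {x60} × {94, 95, 96}, {x59, x60} × {94, 96}, {x59, x60} × {95, 96}, {x59, x60} × {94, 95, 96}}; |τ_{X×Y}| = 14.

Enumerate products U × V with U ∈ τ_X, V ∈ τ_Y (deduplicated):
  ∅ × ∅ = {} (∅)
  {x60} × {96} = {(x60,96)}
  {x59, x60} × {96} = {(x59,96), (x60,96)}
  {x60} × {94, 96} = {(x60,94), (x60,96)}
  {x60} × {95, 96} = {(x60,95), (x60,96)}
  {x60} × {94, 95, 96} = {(x60,94), (x60,95), (x60,96)}
  {x59, x60} × {94, 96} = {(x59,94), (x59,96), (x60,94), (x60,96)}
  {x59, x60} × {95, 96} = {(x59,95), (x59,96), (x60,95), (x60,96)}
  {x59, x60} × {94, 95, 96} = {(x59,94), (x59,95), (x59,96), (x60,94), (x60,95), (x60,96)}
These 9 distinct sets form the basis B.
Close under arbitrary unions to get τ_{X×Y}; counting gives |τ_{X×Y}| = 14.


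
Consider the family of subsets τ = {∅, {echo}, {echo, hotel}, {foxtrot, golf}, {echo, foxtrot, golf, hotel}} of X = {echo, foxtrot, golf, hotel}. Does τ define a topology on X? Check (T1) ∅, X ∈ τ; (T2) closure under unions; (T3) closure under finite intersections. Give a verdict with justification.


τ is NOT a topology on X.

Axiom (T1): ∅ ∈ τ? Yes; X ∈ τ? Yes.
Axiom (T2/T3): check pairwise unions and intersections of members of τ.
Counterexample for (T2): {echo} ∪ {foxtrot, golf} = {echo, foxtrot, golf} ∉ τ. Therefore τ is NOT a topology.


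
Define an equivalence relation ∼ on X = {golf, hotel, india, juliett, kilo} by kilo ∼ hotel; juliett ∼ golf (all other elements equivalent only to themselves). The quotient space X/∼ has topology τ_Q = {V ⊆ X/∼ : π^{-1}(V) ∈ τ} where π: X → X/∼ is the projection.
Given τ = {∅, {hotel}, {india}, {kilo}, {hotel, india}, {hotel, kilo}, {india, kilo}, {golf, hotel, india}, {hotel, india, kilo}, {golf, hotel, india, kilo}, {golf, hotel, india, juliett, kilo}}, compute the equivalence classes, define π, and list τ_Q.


X/∼ = {[golf=juliett], [hotel=kilo], [india]}; |τ_Q| = 5.

Equivalence classes: [golf=juliett], [hotel=kilo], [india].
Quotient map π: X → X/∼ sends golf ↦ [golf=juliett], hotel ↦ [hotel=kilo], india ↦ [india], juliett ↦ [golf=juliett], kilo ↦ [hotel=kilo].
For each subset V ⊆ X/∼, compute π^{-1}(V) ⊆ X and check whether π^{-1}(V) ∈ τ. V is open in τ_Q iff π^{-1}(V) ∈ τ.
  V = {}: π^{-1}(V) = ∅ ∈ τ ✓.
  V = {[golf=juliett]}: π^{-1}(V) = {golf, juliett} ∉ τ ✗.
  V = {[hotel=kilo]}: π^{-1}(V) = {hotel, kilo} ∈ τ ✓.
  V = {[golf=juliett], [hotel=kilo]}: π^{-1}(V) = {golf, hotel, juliett, kilo} ∉ τ ✗.
  V = {[india]}: π^{-1}(V) = {india} ∈ τ ✓.
  V = {[golf=juliett], [india]}: π^{-1}(V) = {golf, india, juliett} ∉ τ ✗.
  V = {[hotel=kilo], [india]}: π^{-1}(V) = {hotel, india, kilo} ∈ τ ✓.
  V = {[golf=juliett], [hotel=kilo], [india]}: π^{-1}(V) = {golf, hotel, india, juliett, kilo} ∈ τ ✓.
Open sets in the quotient: τ_Q = {{}, {[hotel=kilo]}, {[india]}, {[hotel=kilo], [india]}, {[golf=juliett], [hotel=kilo], [india]}} (5 elements).


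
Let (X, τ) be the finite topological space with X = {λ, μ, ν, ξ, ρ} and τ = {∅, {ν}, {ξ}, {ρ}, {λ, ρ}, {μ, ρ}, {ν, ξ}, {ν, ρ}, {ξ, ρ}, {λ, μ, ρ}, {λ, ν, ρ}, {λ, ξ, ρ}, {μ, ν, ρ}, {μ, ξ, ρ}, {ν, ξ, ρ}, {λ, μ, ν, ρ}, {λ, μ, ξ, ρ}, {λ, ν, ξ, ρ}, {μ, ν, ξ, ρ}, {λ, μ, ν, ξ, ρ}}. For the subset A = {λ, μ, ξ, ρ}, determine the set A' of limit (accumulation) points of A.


A' = {λ, μ}

For each x ∈ X, list the open sets U ∈ τ with x ∈ U, then check whether U ∩ (A ∖ {x}) ≠ ∅ for every such U.
  x = λ: opens ∋ x are {λ, ρ}, {λ, μ, ρ}, {λ, ν, ρ}, {λ, ξ, ρ}, {λ, μ, ν, ρ}, {λ, μ, ξ, ρ}, {λ, ν, ξ, ρ}, {λ, μ, ν, ξ, ρ}; each meets A ∖ {λ}, so x IS a limit point.
  x = μ: opens ∋ x are {μ, ρ}, {λ, μ, ρ}, {μ, ν, ρ}, {μ, ξ, ρ}, {λ, μ, ν, ρ}, {λ, μ, ξ, ρ}, {μ, ν, ξ, ρ}, {λ, μ, ν, ξ, ρ}; each meets A ∖ {μ}, so x IS a limit point.
  x = ν: open {ν} ∋ x has {ν} ∩ (A ∖ {ν}) = ∅, so x is NOT a limit point.
  x = ξ: open {ξ} ∋ x has {ξ} ∩ (A ∖ {ξ}) = ∅, so x is NOT a limit point.
  x = ρ: open {ρ} ∋ x has {ρ} ∩ (A ∖ {ρ}) = ∅, so x is NOT a limit point.
Collecting: A' = {λ, μ}.


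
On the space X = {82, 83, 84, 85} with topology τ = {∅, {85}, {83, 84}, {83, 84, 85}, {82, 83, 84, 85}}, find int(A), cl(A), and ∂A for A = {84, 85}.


int(A) = {85}, cl(A) = {82, 83, 84, 85}, ∂A = {82, 83, 84}.

Closed sets in (X, τ) are complements of opens:
  closed(X, τ) = {∅, {82}, {82, 85}, {82, 83, 84}, {82, 83, 84, 85}}.
int(A) = ⋃ {U ∈ τ : U ⊆ A}. Opens contained in A: ∅, {85}.
Taking the union of these: int(A) = {85}.
cl(A) = ⋂ {C closed : A ⊆ C}. Closed sets containing A: {82, 83, 84, 85}.
Intersecting these: cl(A) = {82, 83, 84, 85}.
∂A = cl(A) ∖ int(A) = {82, 83, 84, 85} ∖ {85} = {82, 83, 84}.


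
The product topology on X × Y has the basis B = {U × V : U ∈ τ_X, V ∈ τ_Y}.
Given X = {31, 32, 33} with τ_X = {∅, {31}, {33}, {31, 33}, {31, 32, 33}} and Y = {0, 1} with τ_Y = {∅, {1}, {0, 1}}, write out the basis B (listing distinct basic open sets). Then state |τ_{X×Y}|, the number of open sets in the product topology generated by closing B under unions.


Basis B = {∅ × ∅, {31} × {1}, {33} × {1}, {31} × {0, 1}, {31, 33} × {1}, {33} × {0, 1}, {31, 32, 33} × {1}, {31, 33} × {0, 1}, {31, 32, 33} × {0, 1}}; |τ_{X×Y}| = 14.

Enumerate products U × V with U ∈ τ_X, V ∈ τ_Y (deduplicated):
  ∅ × ∅ = {} (∅)
  {31} × {1} = {(31,1)}
  {33} × {1} = {(33,1)}
  {31} × {0, 1} = {(31,0), (31,1)}
  {31, 33} × {1} = {(31,1), (33,1)}
  {33} × {0, 1} = {(33,0), (33,1)}
  {31, 32, 33} × {1} = {(31,1), (32,1), (33,1)}
  {31, 33} × {0, 1} = {(31,0), (31,1), (33,0), (33,1)}
  {31, 32, 33} × {0, 1} = {(31,0), (31,1), (32,0), (32,1), (33,0), (33,1)}
These 9 distinct sets form the basis B.
Close under arbitrary unions to get τ_{X×Y}; counting gives |τ_{X×Y}| = 14.


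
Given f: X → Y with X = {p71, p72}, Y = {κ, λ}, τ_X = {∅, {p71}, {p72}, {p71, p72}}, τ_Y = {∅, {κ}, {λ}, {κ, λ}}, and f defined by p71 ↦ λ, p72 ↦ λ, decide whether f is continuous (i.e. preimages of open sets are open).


f IS continuous.

Compute f^{-1}(U) for each U ∈ τ_Y:
  U = ∅: f^{-1}(U) = ∅ ∈ τ_X ✓.
  U = {κ}: f^{-1}(U) = ∅ ∈ τ_X ✓.
  U = {λ}: f^{-1}(U) = {p71, p72} ∈ τ_X ✓.
  U = {κ, λ}: f^{-1}(U) = {p71, p72} ∈ τ_X ✓.
Every preimage lies in τ_X, so f IS continuous.


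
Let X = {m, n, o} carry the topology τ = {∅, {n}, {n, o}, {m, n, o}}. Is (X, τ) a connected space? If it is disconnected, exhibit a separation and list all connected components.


(X, τ) is connected.

Find clopen sets (U ∈ τ with X ∖ U ∈ τ):
  U = ∅, X ∖ U = {m, n, o} — both open, so U is clopen.
  U = {m, n, o}, X ∖ U = ∅ — both open, so U is clopen.
Only trivial clopens (∅ and X) exist, so (X, τ) is connected.
Compute connected components by grouping points that agree on all clopens:
  component: {m, n, o}


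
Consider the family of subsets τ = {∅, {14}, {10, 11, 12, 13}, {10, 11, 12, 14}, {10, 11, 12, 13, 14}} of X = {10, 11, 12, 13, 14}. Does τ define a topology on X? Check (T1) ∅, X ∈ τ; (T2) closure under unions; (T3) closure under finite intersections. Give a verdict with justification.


τ is NOT a topology on X.

Axiom (T1): ∅ ∈ τ? Yes; X ∈ τ? Yes.
Axiom (T2/T3): check pairwise unions and intersections of members of τ.
Counterexample for (T3): {10, 11, 12, 13} ∩ {10, 11, 12, 14} = {10, 11, 12} ∉ τ. Therefore τ is NOT a topology.


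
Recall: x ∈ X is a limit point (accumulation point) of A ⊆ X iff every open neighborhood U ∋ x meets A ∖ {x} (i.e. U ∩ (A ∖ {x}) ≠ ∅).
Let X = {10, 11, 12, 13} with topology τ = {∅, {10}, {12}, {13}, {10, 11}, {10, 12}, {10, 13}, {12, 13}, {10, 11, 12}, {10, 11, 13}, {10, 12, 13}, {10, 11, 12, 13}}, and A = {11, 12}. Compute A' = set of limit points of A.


A' = ∅

For each x ∈ X, list the open sets U ∈ τ with x ∈ U, then check whether U ∩ (A ∖ {x}) ≠ ∅ for every such U.
  x = 10: open {10} ∋ x has {10} ∩ (A ∖ {10}) = ∅, so x is NOT a limit point.
  x = 11: open {10, 11} ∋ x has {10, 11} ∩ (A ∖ {11}) = ∅, so x is NOT a limit point.
  x = 12: open {12} ∋ x has {12} ∩ (A ∖ {12}) = ∅, so x is NOT a limit point.
  x = 13: open {13} ∋ x has {13} ∩ (A ∖ {13}) = ∅, so x is NOT a limit point.
Collecting: A' = ∅.


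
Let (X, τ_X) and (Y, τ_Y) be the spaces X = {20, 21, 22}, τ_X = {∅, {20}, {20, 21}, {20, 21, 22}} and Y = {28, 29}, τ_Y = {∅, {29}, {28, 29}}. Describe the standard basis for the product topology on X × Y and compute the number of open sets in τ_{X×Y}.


Basis B = {∅ × ∅, {20} × {29}, {20} × {28, 29}, {20, 21} × {29}, {20, 21, 22} × {29}, {20, 21} × {28, 29}, {20, 21, 22} × {28, 29}}; |τ_{X×Y}| = 10.

Enumerate products U × V with U ∈ τ_X, V ∈ τ_Y (deduplicated):
  ∅ × ∅ = {} (∅)
  {20} × {29} = {(20,29)}
  {20} × {28, 29} = {(20,28), (20,29)}
  {20, 21} × {29} = {(20,29), (21,29)}
  {20, 21, 22} × {29} = {(20,29), (21,29), (22,29)}
  {20, 21} × {28, 29} = {(20,28), (20,29), (21,28), (21,29)}
  {20, 21, 22} × {28, 29} = {(20,28), (20,29), (21,28), (21,29), (22,28), (22,29)}
These 7 distinct sets form the basis B.
Close under arbitrary unions to get τ_{X×Y}; counting gives |τ_{X×Y}| = 10.


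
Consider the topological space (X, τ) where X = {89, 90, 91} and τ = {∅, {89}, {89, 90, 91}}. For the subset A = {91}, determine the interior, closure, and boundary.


int(A) = ∅, cl(A) = {90, 91}, ∂A = {90, 91}.

Closed sets in (X, τ) are complements of opens:
  closed(X, τ) = {∅, {90, 91}, {89, 90, 91}}.
int(A) = ⋃ {U ∈ τ : U ⊆ A}. Opens contained in A: ∅.
Taking the union of these: int(A) = ∅.
cl(A) = ⋂ {C closed : A ⊆ C}. Closed sets containing A: {90, 91}, {89, 90, 91}.
Intersecting these: cl(A) = {90, 91}.
∂A = cl(A) ∖ int(A) = {90, 91} ∖ ∅ = {90, 91}.


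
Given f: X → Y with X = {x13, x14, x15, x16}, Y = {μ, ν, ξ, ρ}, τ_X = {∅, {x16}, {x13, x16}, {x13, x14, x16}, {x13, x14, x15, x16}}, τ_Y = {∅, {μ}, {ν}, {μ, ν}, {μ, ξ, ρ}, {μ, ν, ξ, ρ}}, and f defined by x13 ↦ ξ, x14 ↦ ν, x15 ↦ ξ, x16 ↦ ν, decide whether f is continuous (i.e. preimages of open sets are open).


f is NOT continuous.

Compute f^{-1}(U) for each U ∈ τ_Y:
  U = ∅: f^{-1}(U) = ∅ ∈ τ_X ✓.
  U = {μ}: f^{-1}(U) = ∅ ∈ τ_X ✓.
  U = {ν}: f^{-1}(U) = {x14, x16} ∉ τ_X ✗.
  U = {μ, ν}: f^{-1}(U) = {x14, x16} ∉ τ_X ✗.
  U = {μ, ξ, ρ}: f^{-1}(U) = {x13, x15} ∉ τ_X ✗.
  U = {μ, ν, ξ, ρ}: f^{-1}(U) = {x13, x14, x15, x16} ∈ τ_X ✓.
Found U = {ν} with f^{-1}(U) = {x14, x16} not in τ_X. Therefore f is NOT continuous.


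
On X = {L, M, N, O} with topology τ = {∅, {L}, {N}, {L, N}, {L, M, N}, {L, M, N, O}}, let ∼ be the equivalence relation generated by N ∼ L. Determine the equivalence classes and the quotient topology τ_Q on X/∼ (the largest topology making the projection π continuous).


X/∼ = {[L=N], [M], [O]}; |τ_Q| = 4.

Equivalence classes: [L=N], [M], [O].
Quotient map π: X → X/∼ sends L ↦ [L=N], M ↦ [M], N ↦ [L=N], O ↦ [O].
For each subset V ⊆ X/∼, compute π^{-1}(V) ⊆ X and check whether π^{-1}(V) ∈ τ. V is open in τ_Q iff π^{-1}(V) ∈ τ.
  V = {}: π^{-1}(V) = ∅ ∈ τ ✓.
  V = {[L=N]}: π^{-1}(V) = {L, N} ∈ τ ✓.
  V = {[M]}: π^{-1}(V) = {M} ∉ τ ✗.
  V = {[L=N], [M]}: π^{-1}(V) = {L, M, N} ∈ τ ✓.
  V = {[O]}: π^{-1}(V) = {O} ∉ τ ✗.
  V = {[L=N], [O]}: π^{-1}(V) = {L, N, O} ∉ τ ✗.
  V = {[M], [O]}: π^{-1}(V) = {M, O} ∉ τ ✗.
  V = {[L=N], [M], [O]}: π^{-1}(V) = {L, M, N, O} ∈ τ ✓.
Open sets in the quotient: τ_Q = {{}, {[L=N]}, {[L=N], [M]}, {[L=N], [M], [O]}} (4 elements).


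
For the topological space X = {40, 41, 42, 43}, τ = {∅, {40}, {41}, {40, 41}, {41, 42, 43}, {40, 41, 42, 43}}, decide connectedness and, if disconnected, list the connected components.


(X, τ) is disconnected; components = [{40}, {41, 42, 43}].

Find clopen sets (U ∈ τ with X ∖ U ∈ τ):
  U = ∅, X ∖ U = {40, 41, 42, 43} — both open, so U is clopen.
  U = {40}, X ∖ U = {41, 42, 43} — both open, so U is clopen.
  U = {41, 42, 43}, X ∖ U = {40} — both open, so U is clopen.
  U = {40, 41, 42, 43}, X ∖ U = ∅ — both open, so U is clopen.
Nontrivial clopen(s) exist: e.g. {40}. So (X, τ) is disconnected.
Compute connected components by grouping points that agree on all clopens:
  component: {40}
  component: {41, 42, 43}


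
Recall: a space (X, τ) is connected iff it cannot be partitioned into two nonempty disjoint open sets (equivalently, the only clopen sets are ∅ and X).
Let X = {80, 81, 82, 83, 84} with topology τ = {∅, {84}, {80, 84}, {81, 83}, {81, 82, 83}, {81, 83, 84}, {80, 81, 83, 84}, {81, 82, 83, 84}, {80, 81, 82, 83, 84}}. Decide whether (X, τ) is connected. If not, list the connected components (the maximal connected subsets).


(X, τ) is disconnected; components = [{80, 84}, {81, 82, 83}].

Find clopen sets (U ∈ τ with X ∖ U ∈ τ):
  U = ∅, X ∖ U = {80, 81, 82, 83, 84} — both open, so U is clopen.
  U = {80, 84}, X ∖ U = {81, 82, 83} — both open, so U is clopen.
  U = {81, 82, 83}, X ∖ U = {80, 84} — both open, so U is clopen.
  U = {80, 81, 82, 83, 84}, X ∖ U = ∅ — both open, so U is clopen.
Nontrivial clopen(s) exist: e.g. {80, 84}. So (X, τ) is disconnected.
Compute connected components by grouping points that agree on all clopens:
  component: {80, 84}
  component: {81, 82, 83}


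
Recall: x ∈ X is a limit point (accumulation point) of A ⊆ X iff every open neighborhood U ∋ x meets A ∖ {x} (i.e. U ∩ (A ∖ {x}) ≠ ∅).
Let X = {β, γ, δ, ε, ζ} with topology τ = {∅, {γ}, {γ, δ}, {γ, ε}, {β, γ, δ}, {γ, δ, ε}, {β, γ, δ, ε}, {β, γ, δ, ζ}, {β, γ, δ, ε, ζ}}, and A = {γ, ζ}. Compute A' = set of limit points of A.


A' = {β, δ, ε, ζ}

For each x ∈ X, list the open sets U ∈ τ with x ∈ U, then check whether U ∩ (A ∖ {x}) ≠ ∅ for every such U.
  x = β: opens ∋ x are {β, γ, δ}, {β, γ, δ, ε}, {β, γ, δ, ζ}, {β, γ, δ, ε, ζ}; each meets A ∖ {β}, so x IS a limit point.
  x = γ: open {γ} ∋ x has {γ} ∩ (A ∖ {γ}) = ∅, so x is NOT a limit point.
  x = δ: opens ∋ x are {γ, δ}, {β, γ, δ}, {γ, δ, ε}, {β, γ, δ, ε}, {β, γ, δ, ζ}, {β, γ, δ, ε, ζ}; each meets A ∖ {δ}, so x IS a limit point.
  x = ε: opens ∋ x are {γ, ε}, {γ, δ, ε}, {β, γ, δ, ε}, {β, γ, δ, ε, ζ}; each meets A ∖ {ε}, so x IS a limit point.
  x = ζ: opens ∋ x are {β, γ, δ, ζ}, {β, γ, δ, ε, ζ}; each meets A ∖ {ζ}, so x IS a limit point.
Collecting: A' = {β, δ, ε, ζ}.


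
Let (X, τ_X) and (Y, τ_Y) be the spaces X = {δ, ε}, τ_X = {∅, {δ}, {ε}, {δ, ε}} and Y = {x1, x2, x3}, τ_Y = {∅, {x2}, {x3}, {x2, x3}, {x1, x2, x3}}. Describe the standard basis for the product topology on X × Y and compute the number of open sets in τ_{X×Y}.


Basis B = {∅ × ∅, {δ} × {x2}, {δ} × {x3}, {ε} × {x2}, {ε} × {x3}, {δ} × {x2, x3}, {δ, ε} × {x2}, {δ, ε} × {x3}, {ε} × {x2, x3}, {δ} × {x1, x2, x3}, {ε} × {x1, x2, x3}, {δ, ε} × {x2, x3}, {δ, ε} × {x1, x2, x3}}; |τ_{X×Y}| = 25.

Enumerate products U × V with U ∈ τ_X, V ∈ τ_Y (deduplicated):
  ∅ × ∅ = {} (∅)
  {δ} × {x2} = {(δ,x2)}
  {δ} × {x3} = {(δ,x3)}
  {ε} × {x2} = {(ε,x2)}
  {ε} × {x3} = {(ε,x3)}
  {δ} × {x2, x3} = {(δ,x2), (δ,x3)}
  {δ, ε} × {x2} = {(δ,x2), (ε,x2)}
  {δ, ε} × {x3} = {(δ,x3), (ε,x3)}
  {ε} × {x2, x3} = {(ε,x2), (ε,x3)}
  {δ} × {x1, x2, x3} = {(δ,x1), (δ,x2), (δ,x3)}
  {ε} × {x1, x2, x3} = {(ε,x1), (ε,x2), (ε,x3)}
  {δ, ε} × {x2, x3} = {(δ,x2), (δ,x3), (ε,x2), (ε,x3)}
  {δ, ε} × {x1, x2, x3} = {(δ,x1), (δ,x2), (δ,x3), (ε,x1), (ε,x2), (ε,x3)}
These 13 distinct sets form the basis B.
Close under arbitrary unions to get τ_{X×Y}; counting gives |τ_{X×Y}| = 25.


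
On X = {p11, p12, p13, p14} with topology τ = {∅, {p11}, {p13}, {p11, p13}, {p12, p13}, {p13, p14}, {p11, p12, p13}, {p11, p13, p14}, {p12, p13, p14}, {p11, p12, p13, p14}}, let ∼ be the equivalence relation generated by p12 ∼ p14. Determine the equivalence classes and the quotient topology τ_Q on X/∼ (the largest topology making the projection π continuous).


X/∼ = {[p11], [p12=p14], [p13]}; |τ_Q| = 6.

Equivalence classes: [p11], [p12=p14], [p13].
Quotient map π: X → X/∼ sends p11 ↦ [p11], p12 ↦ [p12=p14], p13 ↦ [p13], p14 ↦ [p12=p14].
For each subset V ⊆ X/∼, compute π^{-1}(V) ⊆ X and check whether π^{-1}(V) ∈ τ. V is open in τ_Q iff π^{-1}(V) ∈ τ.
  V = {}: π^{-1}(V) = ∅ ∈ τ ✓.
  V = {[p11]}: π^{-1}(V) = {p11} ∈ τ ✓.
  V = {[p12=p14]}: π^{-1}(V) = {p12, p14} ∉ τ ✗.
  V = {[p11], [p12=p14]}: π^{-1}(V) = {p11, p12, p14} ∉ τ ✗.
  V = {[p13]}: π^{-1}(V) = {p13} ∈ τ ✓.
  V = {[p11], [p13]}: π^{-1}(V) = {p11, p13} ∈ τ ✓.
  V = {[p12=p14], [p13]}: π^{-1}(V) = {p12, p13, p14} ∈ τ ✓.
  V = {[p11], [p12=p14], [p13]}: π^{-1}(V) = {p11, p12, p13, p14} ∈ τ ✓.
Open sets in the quotient: τ_Q = {{}, {[p11]}, {[p13]}, {[p11], [p13]}, {[p12=p14], [p13]}, {[p11], [p12=p14], [p13]}} (6 elements).


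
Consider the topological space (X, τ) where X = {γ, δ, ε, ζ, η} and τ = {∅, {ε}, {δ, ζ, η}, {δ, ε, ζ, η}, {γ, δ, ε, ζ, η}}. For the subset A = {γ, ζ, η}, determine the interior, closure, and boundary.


int(A) = ∅, cl(A) = {γ, δ, ζ, η}, ∂A = {γ, δ, ζ, η}.

Closed sets in (X, τ) are complements of opens:
  closed(X, τ) = {∅, {γ}, {γ, ε}, {γ, δ, ζ, η}, {γ, δ, ε, ζ, η}}.
int(A) = ⋃ {U ∈ τ : U ⊆ A}. Opens contained in A: ∅.
Taking the union of these: int(A) = ∅.
cl(A) = ⋂ {C closed : A ⊆ C}. Closed sets containing A: {γ, δ, ζ, η}, {γ, δ, ε, ζ, η}.
Intersecting these: cl(A) = {γ, δ, ζ, η}.
∂A = cl(A) ∖ int(A) = {γ, δ, ζ, η} ∖ ∅ = {γ, δ, ζ, η}.


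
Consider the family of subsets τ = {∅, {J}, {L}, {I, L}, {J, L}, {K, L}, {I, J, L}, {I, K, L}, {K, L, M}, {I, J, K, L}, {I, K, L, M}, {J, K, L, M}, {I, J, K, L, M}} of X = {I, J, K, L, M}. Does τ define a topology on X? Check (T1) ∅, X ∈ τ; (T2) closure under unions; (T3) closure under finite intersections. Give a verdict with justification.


τ is NOT a topology on X.

Axiom (T1): ∅ ∈ τ? Yes; X ∈ τ? Yes.
Axiom (T2/T3): check pairwise unions and intersections of members of τ.
Counterexample for (T2): {J} ∪ {K, L} = {J, K, L} ∉ τ. Therefore τ is NOT a topology.


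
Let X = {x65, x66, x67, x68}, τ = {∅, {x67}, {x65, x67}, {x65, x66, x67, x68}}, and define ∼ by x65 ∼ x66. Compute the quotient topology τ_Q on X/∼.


X/∼ = {[x65=x66], [x67], [x68]}; |τ_Q| = 3.

Equivalence classes: [x65=x66], [x67], [x68].
Quotient map π: X → X/∼ sends x65 ↦ [x65=x66], x66 ↦ [x65=x66], x67 ↦ [x67], x68 ↦ [x68].
For each subset V ⊆ X/∼, compute π^{-1}(V) ⊆ X and check whether π^{-1}(V) ∈ τ. V is open in τ_Q iff π^{-1}(V) ∈ τ.
  V = {}: π^{-1}(V) = ∅ ∈ τ ✓.
  V = {[x65=x66]}: π^{-1}(V) = {x65, x66} ∉ τ ✗.
  V = {[x67]}: π^{-1}(V) = {x67} ∈ τ ✓.
  V = {[x65=x66], [x67]}: π^{-1}(V) = {x65, x66, x67} ∉ τ ✗.
  V = {[x68]}: π^{-1}(V) = {x68} ∉ τ ✗.
  V = {[x65=x66], [x68]}: π^{-1}(V) = {x65, x66, x68} ∉ τ ✗.
  V = {[x67], [x68]}: π^{-1}(V) = {x67, x68} ∉ τ ✗.
  V = {[x65=x66], [x67], [x68]}: π^{-1}(V) = {x65, x66, x67, x68} ∈ τ ✓.
Open sets in the quotient: τ_Q = {{}, {[x67]}, {[x65=x66], [x67], [x68]}} (3 elements).


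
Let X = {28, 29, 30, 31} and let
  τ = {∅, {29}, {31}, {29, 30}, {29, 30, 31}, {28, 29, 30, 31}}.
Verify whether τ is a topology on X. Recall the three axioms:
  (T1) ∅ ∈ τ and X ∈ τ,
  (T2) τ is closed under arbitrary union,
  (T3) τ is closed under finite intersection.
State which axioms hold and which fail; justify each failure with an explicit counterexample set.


τ is NOT a topology on X.

Axiom (T1): ∅ ∈ τ? Yes; X ∈ τ? Yes.
Axiom (T2/T3): check pairwise unions and intersections of members of τ.
Counterexample for (T2): {29} ∪ {31} = {29, 31} ∉ τ. Therefore τ is NOT a topology.


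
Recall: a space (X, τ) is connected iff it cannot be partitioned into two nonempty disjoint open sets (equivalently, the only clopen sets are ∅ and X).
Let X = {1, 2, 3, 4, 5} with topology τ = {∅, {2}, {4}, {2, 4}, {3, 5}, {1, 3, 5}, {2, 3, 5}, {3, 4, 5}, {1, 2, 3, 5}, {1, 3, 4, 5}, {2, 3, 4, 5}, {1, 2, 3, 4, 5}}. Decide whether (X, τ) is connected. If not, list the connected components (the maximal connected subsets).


(X, τ) is disconnected; components = [{2}, {4}, {1, 3, 5}].

Find clopen sets (U ∈ τ with X ∖ U ∈ τ):
  U = ∅, X ∖ U = {1, 2, 3, 4, 5} — both open, so U is clopen.
  U = {2}, X ∖ U = {1, 3, 4, 5} — both open, so U is clopen.
  U = {4}, X ∖ U = {1, 2, 3, 5} — both open, so U is clopen.
  U = {2, 4}, X ∖ U = {1, 3, 5} — both open, so U is clopen.
  U = {1, 3, 5}, X ∖ U = {2, 4} — both open, so U is clopen.
  U = {1, 2, 3, 5}, X ∖ U = {4} — both open, so U is clopen.
  U = {1, 3, 4, 5}, X ∖ U = {2} — both open, so U is clopen.
  U = {1, 2, 3, 4, 5}, X ∖ U = ∅ — both open, so U is clopen.
Nontrivial clopen(s) exist: e.g. {1, 3, 5}. So (X, τ) is disconnected.
Compute connected components by grouping points that agree on all clopens:
  component: {2}
  component: {4}
  component: {1, 3, 5}
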